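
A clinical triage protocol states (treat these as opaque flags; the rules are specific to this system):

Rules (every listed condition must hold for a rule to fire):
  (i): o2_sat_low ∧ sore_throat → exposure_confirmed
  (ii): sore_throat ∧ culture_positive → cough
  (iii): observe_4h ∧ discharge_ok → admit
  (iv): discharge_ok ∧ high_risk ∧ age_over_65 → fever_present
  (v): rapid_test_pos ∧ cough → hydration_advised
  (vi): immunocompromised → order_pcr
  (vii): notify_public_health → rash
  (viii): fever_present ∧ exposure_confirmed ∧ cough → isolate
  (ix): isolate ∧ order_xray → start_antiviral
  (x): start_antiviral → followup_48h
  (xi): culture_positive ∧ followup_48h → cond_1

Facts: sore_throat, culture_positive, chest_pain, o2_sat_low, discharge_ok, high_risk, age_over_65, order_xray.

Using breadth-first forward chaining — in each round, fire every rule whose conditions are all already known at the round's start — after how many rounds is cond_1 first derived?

5

Round 1 fires (i), (ii), (iv), giving exposure_confirmed, cough, fever_present.
Round 2 fires (viii), giving isolate.
Round 3 fires (ix), giving start_antiviral.
Round 4 fires (x), giving followup_48h.
Round 5 fires (xi), giving cond_1.
cond_1 first appears in round 5.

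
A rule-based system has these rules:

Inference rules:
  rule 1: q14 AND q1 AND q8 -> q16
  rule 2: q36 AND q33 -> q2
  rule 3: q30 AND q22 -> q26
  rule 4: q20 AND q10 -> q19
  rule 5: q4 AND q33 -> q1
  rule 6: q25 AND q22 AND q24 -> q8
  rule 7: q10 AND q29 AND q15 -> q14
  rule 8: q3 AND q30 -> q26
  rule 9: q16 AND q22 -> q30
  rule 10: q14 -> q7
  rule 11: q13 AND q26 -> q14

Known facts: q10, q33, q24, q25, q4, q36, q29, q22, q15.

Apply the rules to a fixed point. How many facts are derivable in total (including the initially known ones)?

[1] rule 2 [q36 AND q33 -> q2]; rule 5 [q4 AND q33 -> q1]; rule 6 [q25 AND q22 AND q24 -> q8]; rule 7 [q10 AND q29 AND q15 -> q14]. ⇒ new: q2, q1, q8, q14.
[2] rule 1 [q14 AND q1 AND q8 -> q16]; rule 10 [q14 -> q7]. ⇒ new: q16, q7.
[3] rule 9 [q16 AND q22 -> q30]. ⇒ new: q30.
[4] rule 3 [q30 AND q22 -> q26]. ⇒ new: q26.
Closure: {q1, q10, q14, q15, q16, q2, q22, q24, q25, q26, q29, q30, q33, q36, q4, q7, q8} — 17 facts.

17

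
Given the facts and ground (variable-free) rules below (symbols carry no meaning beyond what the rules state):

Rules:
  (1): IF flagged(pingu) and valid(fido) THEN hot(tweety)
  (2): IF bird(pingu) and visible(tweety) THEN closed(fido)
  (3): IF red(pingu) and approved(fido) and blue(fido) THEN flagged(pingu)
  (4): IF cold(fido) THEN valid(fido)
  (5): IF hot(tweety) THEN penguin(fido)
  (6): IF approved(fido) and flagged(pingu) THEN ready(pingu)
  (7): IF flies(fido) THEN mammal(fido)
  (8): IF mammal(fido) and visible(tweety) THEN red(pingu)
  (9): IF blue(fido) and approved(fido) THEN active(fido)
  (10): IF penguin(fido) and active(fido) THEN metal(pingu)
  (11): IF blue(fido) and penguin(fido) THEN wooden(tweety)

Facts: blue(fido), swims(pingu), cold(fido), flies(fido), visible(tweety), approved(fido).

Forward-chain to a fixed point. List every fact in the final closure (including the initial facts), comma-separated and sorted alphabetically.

Round 1: (4) [IF cold(fido) THEN valid(fido)]; (7) [IF flies(fido) THEN mammal(fido)]; (9) [IF blue(fido) and approved(fido) THEN active(fido)]. Adds valid(fido), mammal(fido), active(fido).
Round 2: (8) [IF mammal(fido) and visible(tweety) THEN red(pingu)]. Adds red(pingu).
Round 3: (3) [IF red(pingu) and approved(fido) and blue(fido) THEN flagged(pingu)]. Adds flagged(pingu).
Round 4: (1) [IF flagged(pingu) and valid(fido) THEN hot(tweety)]; (6) [IF approved(fido) and flagged(pingu) THEN ready(pingu)]. Adds hot(tweety), ready(pingu).
Round 5: (5) [IF hot(tweety) THEN penguin(fido)]. Adds penguin(fido).
Round 6: (10) [IF penguin(fido) and active(fido) THEN metal(pingu)]; (11) [IF blue(fido) and penguin(fido) THEN wooden(tweety)]. Adds metal(pingu), wooden(tweety).

active(fido), approved(fido), blue(fido), cold(fido), flagged(pingu), flies(fido), hot(tweety), mammal(fido), metal(pingu), penguin(fido), ready(pingu), red(pingu), swims(pingu), valid(fido), visible(tweety), wooden(tweety)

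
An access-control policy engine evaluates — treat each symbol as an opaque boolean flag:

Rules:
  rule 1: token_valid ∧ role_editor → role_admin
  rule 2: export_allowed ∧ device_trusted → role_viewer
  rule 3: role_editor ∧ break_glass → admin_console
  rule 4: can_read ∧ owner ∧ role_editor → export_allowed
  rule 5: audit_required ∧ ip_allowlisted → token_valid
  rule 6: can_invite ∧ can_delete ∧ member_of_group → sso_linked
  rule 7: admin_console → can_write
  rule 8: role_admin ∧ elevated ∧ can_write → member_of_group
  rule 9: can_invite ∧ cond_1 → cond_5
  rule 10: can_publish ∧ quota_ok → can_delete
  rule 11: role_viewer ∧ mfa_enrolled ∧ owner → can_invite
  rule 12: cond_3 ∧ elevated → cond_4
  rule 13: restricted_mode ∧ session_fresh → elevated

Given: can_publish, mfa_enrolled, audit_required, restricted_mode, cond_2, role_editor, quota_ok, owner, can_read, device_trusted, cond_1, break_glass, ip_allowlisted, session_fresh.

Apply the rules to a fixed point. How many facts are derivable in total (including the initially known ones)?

[1] rule 3 [role_editor ∧ break_glass → admin_console]; rule 4 [can_read ∧ owner ∧ role_editor → export_allowed]; rule 5 [audit_required ∧ ip_allowlisted → token_valid]; rule 10 [can_publish ∧ quota_ok → can_delete]; rule 13 [restricted_mode ∧ session_fresh → elevated]. ⇒ new: admin_console, export_allowed, token_valid, can_delete, elevated.
[2] rule 1 [token_valid ∧ role_editor → role_admin]; rule 2 [export_allowed ∧ device_trusted → role_viewer]; rule 7 [admin_console → can_write]. ⇒ new: role_admin, role_viewer, can_write.
[3] rule 8 [role_admin ∧ elevated ∧ can_write → member_of_group]; rule 11 [role_viewer ∧ mfa_enrolled ∧ owner → can_invite]. ⇒ new: member_of_group, can_invite.
[4] rule 6 [can_invite ∧ can_delete ∧ member_of_group → sso_linked]; rule 9 [can_invite ∧ cond_1 → cond_5]. ⇒ new: sso_linked, cond_5.
Closure: {admin_console, audit_required, break_glass, can_delete, can_invite, can_publish, can_read, can_write, cond_1, cond_2, cond_5, device_trusted, elevated, export_allowed, ip_allowlisted, member_of_group, mfa_enrolled, owner, quota_ok, restricted_mode, role_admin, role_editor, role_viewer, session_fresh, sso_linked, token_valid} — 26 facts.

26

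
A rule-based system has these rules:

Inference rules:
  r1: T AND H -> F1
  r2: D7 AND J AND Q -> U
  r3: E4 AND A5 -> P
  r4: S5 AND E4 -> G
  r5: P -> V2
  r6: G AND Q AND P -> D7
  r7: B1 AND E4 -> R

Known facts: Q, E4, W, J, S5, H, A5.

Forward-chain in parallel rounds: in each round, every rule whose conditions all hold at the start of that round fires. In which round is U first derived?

3

Round 1 — r3, r4, derive P, G.
Round 2 — r5, r6, derive V2, D7.
Round 3 — r2, derive U.
U first appears in round 3.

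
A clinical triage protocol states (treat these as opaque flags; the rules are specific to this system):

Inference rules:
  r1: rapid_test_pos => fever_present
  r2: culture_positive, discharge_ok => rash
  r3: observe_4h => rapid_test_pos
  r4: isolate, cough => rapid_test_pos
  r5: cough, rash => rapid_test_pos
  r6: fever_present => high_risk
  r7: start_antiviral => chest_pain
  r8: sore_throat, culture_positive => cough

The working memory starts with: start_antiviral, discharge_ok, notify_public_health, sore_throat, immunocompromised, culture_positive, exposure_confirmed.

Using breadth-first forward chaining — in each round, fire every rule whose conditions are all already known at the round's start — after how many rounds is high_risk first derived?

Round 1: r2 [culture_positive, discharge_ok => rash]; r7 [start_antiviral => chest_pain]; r8 [sore_throat, culture_positive => cough]. New: rash, chest_pain, cough.
Round 2: r5 [cough, rash => rapid_test_pos]. New: rapid_test_pos.
Round 3: r1 [rapid_test_pos => fever_present]. New: fever_present.
Round 4: r6 [fever_present => high_risk]. New: high_risk.
high_risk first appears in round 4.

4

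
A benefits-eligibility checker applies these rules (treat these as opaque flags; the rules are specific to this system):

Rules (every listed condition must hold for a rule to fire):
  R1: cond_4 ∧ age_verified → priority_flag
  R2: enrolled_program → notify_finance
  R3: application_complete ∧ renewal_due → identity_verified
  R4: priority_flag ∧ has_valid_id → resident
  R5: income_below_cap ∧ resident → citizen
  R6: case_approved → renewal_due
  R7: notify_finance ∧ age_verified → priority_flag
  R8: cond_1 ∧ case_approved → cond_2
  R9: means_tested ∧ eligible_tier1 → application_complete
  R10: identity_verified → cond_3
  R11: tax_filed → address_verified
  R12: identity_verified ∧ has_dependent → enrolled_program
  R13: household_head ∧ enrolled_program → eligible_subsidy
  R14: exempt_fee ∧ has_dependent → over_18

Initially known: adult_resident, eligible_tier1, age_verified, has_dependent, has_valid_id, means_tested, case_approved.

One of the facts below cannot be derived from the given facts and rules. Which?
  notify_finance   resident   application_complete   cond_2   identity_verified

Round 1 — R6, R9, derive renewal_due, application_complete.
Round 2 — R3, derive identity_verified.
Round 3 — R10, R12, derive cond_3, enrolled_program.
Round 4 — R2, derive notify_finance.
Round 5 — R7, derive priority_flag.
Round 6 — R4, derive resident.
Derived: identity_verified (round 2), resident (round 6), application_complete (round 1), notify_finance (round 4). cond_2 never appears in any round.

cond_2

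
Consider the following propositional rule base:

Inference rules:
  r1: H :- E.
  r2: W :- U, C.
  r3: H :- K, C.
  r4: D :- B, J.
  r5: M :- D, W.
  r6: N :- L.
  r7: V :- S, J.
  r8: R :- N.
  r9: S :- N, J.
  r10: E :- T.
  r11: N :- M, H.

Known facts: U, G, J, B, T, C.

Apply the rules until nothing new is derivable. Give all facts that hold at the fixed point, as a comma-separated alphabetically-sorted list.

Round 1 fires r2, r4, r10, giving W, D, E.
Round 2 fires r1, r5, giving H, M.
Round 3 fires r11, giving N.
Round 4 fires r8, r9, giving R, S.
Round 5 fires r7, giving V.

B, C, D, E, G, H, J, M, N, R, S, T, U, V, W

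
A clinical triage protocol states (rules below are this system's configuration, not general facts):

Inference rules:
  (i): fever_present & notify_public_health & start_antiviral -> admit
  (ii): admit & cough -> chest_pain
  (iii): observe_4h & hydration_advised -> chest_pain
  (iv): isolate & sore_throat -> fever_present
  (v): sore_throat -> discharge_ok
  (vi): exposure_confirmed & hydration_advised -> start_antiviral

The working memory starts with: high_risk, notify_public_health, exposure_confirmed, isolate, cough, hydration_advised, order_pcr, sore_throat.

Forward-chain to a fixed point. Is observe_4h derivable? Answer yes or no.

Round 1: (iv) [isolate & sore_throat -> fever_present]; (v) [sore_throat -> discharge_ok]; (vi) [exposure_confirmed & hydration_advised -> start_antiviral]. Adds fever_present, discharge_ok, start_antiviral.
Round 2: (i) [fever_present & notify_public_health & start_antiviral -> admit]. Adds admit.
Round 3: (ii) [admit & cough -> chest_pain]. Adds chest_pain.
Fixed point reached. No rule has observe_4h as a consequent, and it is not given.

no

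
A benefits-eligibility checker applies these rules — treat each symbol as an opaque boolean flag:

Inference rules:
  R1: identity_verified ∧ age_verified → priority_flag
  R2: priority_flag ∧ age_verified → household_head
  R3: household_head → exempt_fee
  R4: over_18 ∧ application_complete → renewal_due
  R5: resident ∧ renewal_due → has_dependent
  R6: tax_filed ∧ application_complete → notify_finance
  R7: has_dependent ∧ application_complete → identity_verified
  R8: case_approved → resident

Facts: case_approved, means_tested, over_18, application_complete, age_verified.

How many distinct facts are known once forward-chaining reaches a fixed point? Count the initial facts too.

Round 1: R4 [over_18 ∧ application_complete → renewal_due]; R8 [case_approved → resident]. Adds renewal_due, resident.
Round 2: R5 [resident ∧ renewal_due → has_dependent]. Adds has_dependent.
Round 3: R7 [has_dependent ∧ application_complete → identity_verified]. Adds identity_verified.
Round 4: R1 [identity_verified ∧ age_verified → priority_flag]. Adds priority_flag.
Round 5: R2 [priority_flag ∧ age_verified → household_head]. Adds household_head.
Round 6: R3 [household_head → exempt_fee]. Adds exempt_fee.
Closure: {age_verified, application_complete, case_approved, exempt_fee, has_dependent, household_head, identity_verified, means_tested, over_18, priority_flag, renewal_due, resident} — 12 facts.

12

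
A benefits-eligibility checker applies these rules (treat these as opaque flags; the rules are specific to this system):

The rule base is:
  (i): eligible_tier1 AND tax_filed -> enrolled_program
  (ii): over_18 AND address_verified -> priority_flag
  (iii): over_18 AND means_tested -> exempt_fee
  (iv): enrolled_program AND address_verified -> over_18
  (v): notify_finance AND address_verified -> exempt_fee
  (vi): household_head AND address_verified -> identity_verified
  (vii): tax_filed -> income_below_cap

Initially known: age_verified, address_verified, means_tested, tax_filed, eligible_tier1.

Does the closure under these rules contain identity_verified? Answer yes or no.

no

Round 1: (i) [eligible_tier1 AND tax_filed -> enrolled_program]; (vii) [tax_filed -> income_below_cap]. New: enrolled_program, income_below_cap.
Round 2: (iv) [enrolled_program AND address_verified -> over_18]. New: over_18.
Round 3: (ii) [over_18 AND address_verified -> priority_flag]; (iii) [over_18 AND means_tested -> exempt_fee]. New: priority_flag, exempt_fee.
Fixed point reached. identity_verified is concluded only by (vi); (vi) needs household_head (never derived).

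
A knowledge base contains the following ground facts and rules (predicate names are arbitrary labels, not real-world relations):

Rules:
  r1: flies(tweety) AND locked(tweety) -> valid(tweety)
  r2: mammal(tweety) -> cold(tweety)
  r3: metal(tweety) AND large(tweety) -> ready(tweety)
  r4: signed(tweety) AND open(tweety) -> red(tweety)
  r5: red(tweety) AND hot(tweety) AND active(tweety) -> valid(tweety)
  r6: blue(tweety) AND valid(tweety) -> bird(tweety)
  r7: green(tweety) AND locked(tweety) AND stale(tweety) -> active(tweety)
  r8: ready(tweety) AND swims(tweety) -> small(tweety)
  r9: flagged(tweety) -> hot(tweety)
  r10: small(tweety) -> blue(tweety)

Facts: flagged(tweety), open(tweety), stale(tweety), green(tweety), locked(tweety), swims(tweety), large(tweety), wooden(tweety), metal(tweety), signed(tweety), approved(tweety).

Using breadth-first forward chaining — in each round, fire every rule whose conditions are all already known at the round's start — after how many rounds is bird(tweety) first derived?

4

Round 1 — r3, r4, r7, r9, derive ready(tweety), red(tweety), active(tweety), hot(tweety).
Round 2 — r5, r8, derive valid(tweety), small(tweety).
Round 3 — r10, derive blue(tweety).
Round 4 — r6, derive bird(tweety).
bird(tweety) first appears in round 4.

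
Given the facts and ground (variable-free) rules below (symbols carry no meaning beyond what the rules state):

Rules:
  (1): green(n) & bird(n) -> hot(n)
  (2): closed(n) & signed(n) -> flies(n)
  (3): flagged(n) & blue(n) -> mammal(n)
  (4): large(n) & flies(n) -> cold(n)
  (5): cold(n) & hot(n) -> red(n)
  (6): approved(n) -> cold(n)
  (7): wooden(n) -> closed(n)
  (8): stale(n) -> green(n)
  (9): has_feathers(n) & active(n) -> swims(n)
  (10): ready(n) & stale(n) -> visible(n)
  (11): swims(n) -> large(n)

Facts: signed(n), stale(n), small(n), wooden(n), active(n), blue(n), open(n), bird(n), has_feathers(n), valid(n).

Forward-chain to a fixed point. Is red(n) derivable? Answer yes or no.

Round 1: (7) [wooden(n) -> closed(n)]; (8) [stale(n) -> green(n)]; (9) [has_feathers(n) & active(n) -> swims(n)]. New: closed(n), green(n), swims(n).
Round 2: (1) [green(n) & bird(n) -> hot(n)]; (2) [closed(n) & signed(n) -> flies(n)]; (11) [swims(n) -> large(n)]. New: hot(n), flies(n), large(n).
Round 3: (4) [large(n) & flies(n) -> cold(n)]. New: cold(n).
Round 4: (5) [cold(n) & hot(n) -> red(n)]. New: red(n).
red(n) appears in round 4, so it is derivable.

yes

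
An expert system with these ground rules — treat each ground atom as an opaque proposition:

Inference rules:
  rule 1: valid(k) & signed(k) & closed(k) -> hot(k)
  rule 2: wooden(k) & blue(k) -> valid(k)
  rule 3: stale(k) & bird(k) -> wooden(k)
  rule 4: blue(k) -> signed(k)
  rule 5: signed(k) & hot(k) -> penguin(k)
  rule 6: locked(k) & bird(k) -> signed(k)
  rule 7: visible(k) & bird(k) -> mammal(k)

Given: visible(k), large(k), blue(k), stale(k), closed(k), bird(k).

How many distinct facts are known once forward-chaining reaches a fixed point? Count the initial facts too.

12

Round 1: rule 3 [stale(k) & bird(k) -> wooden(k)]; rule 4 [blue(k) -> signed(k)]; rule 7 [visible(k) & bird(k) -> mammal(k)]. New: wooden(k), signed(k), mammal(k).
Round 2: rule 2 [wooden(k) & blue(k) -> valid(k)]. New: valid(k).
Round 3: rule 1 [valid(k) & signed(k) & closed(k) -> hot(k)]. New: hot(k).
Round 4: rule 5 [signed(k) & hot(k) -> penguin(k)]. New: penguin(k).
Closure: {bird(k), blue(k), closed(k), hot(k), large(k), mammal(k), penguin(k), signed(k), stale(k), valid(k), visible(k), wooden(k)} — 12 facts.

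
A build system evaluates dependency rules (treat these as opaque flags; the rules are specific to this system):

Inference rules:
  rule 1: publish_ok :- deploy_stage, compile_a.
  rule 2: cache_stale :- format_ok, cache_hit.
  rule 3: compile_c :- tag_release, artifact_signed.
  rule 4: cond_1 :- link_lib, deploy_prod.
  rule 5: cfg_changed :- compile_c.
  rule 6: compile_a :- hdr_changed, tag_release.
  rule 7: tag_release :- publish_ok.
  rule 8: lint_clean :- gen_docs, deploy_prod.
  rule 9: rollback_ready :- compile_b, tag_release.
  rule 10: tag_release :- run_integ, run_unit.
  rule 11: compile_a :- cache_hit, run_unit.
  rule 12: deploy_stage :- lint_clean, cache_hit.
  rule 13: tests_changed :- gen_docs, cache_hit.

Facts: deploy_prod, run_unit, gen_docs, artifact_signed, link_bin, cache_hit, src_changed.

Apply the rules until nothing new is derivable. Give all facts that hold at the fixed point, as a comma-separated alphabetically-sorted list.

artifact_signed, cache_hit, cfg_changed, compile_a, compile_c, deploy_prod, deploy_stage, gen_docs, link_bin, lint_clean, publish_ok, run_unit, src_changed, tag_release, tests_changed

Round 1 fires rule 8, rule 11, rule 13, giving lint_clean, compile_a, tests_changed.
Round 2 fires rule 12, giving deploy_stage.
Round 3 fires rule 1, giving publish_ok.
Round 4 fires rule 7, giving tag_release.
Round 5 fires rule 3, giving compile_c.
Round 6 fires rule 5, giving cfg_changed.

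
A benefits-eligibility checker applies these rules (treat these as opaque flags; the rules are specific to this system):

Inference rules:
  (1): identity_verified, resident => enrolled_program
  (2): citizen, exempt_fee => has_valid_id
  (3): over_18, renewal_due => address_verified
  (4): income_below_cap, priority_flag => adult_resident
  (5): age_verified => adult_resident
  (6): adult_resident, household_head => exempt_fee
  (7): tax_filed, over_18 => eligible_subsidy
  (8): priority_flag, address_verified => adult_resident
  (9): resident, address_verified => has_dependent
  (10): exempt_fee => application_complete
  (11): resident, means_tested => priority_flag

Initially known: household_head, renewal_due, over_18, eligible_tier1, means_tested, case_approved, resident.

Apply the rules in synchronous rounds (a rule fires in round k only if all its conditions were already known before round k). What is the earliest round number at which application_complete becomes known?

4

Round 1: (3) [over_18, renewal_due => address_verified]; (11) [resident, means_tested => priority_flag]. Adds address_verified, priority_flag.
Round 2: (8) [priority_flag, address_verified => adult_resident]; (9) [resident, address_verified => has_dependent]. Adds adult_resident, has_dependent.
Round 3: (6) [adult_resident, household_head => exempt_fee]. Adds exempt_fee.
Round 4: (10) [exempt_fee => application_complete]. Adds application_complete.
application_complete first appears in round 4.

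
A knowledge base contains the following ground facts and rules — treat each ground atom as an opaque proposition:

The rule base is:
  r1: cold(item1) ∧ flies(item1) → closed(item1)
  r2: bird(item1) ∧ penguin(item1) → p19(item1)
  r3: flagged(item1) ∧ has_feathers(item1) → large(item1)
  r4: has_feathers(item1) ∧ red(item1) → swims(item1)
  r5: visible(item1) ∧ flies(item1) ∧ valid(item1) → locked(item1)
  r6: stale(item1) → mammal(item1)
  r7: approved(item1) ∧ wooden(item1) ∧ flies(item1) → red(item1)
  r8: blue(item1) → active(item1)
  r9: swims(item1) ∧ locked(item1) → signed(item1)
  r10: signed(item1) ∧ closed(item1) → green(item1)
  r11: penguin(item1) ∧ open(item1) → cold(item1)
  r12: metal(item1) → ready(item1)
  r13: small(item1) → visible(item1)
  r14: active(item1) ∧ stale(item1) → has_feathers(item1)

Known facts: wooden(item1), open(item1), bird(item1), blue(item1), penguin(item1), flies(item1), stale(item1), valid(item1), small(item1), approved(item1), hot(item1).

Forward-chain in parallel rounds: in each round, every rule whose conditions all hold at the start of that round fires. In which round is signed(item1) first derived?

4

Round 1: r2 [bird(item1) ∧ penguin(item1) → p19(item1)]; r6 [stale(item1) → mammal(item1)]; r7 [approved(item1) ∧ wooden(item1) ∧ flies(item1) → red(item1)]; r8 [blue(item1) → active(item1)]; r11 [penguin(item1) ∧ open(item1) → cold(item1)]; r13 [small(item1) → visible(item1)]. Adds p19(item1), mammal(item1), red(item1), active(item1), cold(item1), visible(item1).
Round 2: r1 [cold(item1) ∧ flies(item1) → closed(item1)]; r5 [visible(item1) ∧ flies(item1) ∧ valid(item1) → locked(item1)]; r14 [active(item1) ∧ stale(item1) → has_feathers(item1)]. Adds closed(item1), locked(item1), has_feathers(item1).
Round 3: r4 [has_feathers(item1) ∧ red(item1) → swims(item1)]. Adds swims(item1).
Round 4: r9 [swims(item1) ∧ locked(item1) → signed(item1)]. Adds signed(item1).
signed(item1) first appears in round 4.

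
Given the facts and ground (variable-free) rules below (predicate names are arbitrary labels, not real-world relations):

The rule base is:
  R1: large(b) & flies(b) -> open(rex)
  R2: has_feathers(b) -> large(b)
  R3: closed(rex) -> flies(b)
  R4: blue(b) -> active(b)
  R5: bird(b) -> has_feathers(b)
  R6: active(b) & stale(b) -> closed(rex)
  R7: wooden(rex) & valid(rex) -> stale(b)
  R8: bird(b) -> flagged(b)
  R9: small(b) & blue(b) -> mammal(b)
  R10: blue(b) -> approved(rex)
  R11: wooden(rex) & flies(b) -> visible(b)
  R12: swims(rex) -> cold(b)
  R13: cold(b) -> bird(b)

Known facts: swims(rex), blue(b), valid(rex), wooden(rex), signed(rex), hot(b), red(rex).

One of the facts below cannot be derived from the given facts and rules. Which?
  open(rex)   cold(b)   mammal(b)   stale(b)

Round 1: R4 [blue(b) -> active(b)]; R7 [wooden(rex) & valid(rex) -> stale(b)]; R10 [blue(b) -> approved(rex)]; R12 [swims(rex) -> cold(b)]. Adds active(b), stale(b), approved(rex), cold(b).
Round 2: R6 [active(b) & stale(b) -> closed(rex)]; R13 [cold(b) -> bird(b)]. Adds closed(rex), bird(b).
Round 3: R3 [closed(rex) -> flies(b)]; R5 [bird(b) -> has_feathers(b)]; R8 [bird(b) -> flagged(b)]. Adds flies(b), has_feathers(b), flagged(b).
Round 4: R2 [has_feathers(b) -> large(b)]; R11 [wooden(rex) & flies(b) -> visible(b)]. Adds large(b), visible(b).
Round 5: R1 [large(b) & flies(b) -> open(rex)]. Adds open(rex).
Derived: stale(b) (round 1), open(rex) (round 5), cold(b) (round 1). mammal(b) never appears in any round.

mammal(b)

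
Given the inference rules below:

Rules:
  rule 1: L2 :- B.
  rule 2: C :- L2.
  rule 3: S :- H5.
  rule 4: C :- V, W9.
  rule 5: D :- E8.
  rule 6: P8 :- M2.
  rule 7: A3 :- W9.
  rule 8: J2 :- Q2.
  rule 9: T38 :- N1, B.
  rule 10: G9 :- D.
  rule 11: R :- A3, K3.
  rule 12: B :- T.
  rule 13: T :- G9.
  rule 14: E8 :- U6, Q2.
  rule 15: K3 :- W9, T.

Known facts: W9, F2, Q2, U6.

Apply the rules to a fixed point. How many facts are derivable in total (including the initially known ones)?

Round 1: rule 7 [A3 :- W9.]; rule 8 [J2 :- Q2.]; rule 14 [E8 :- U6, Q2.]. New: A3, J2, E8.
Round 2: rule 5 [D :- E8.]. New: D.
Round 3: rule 10 [G9 :- D.]. New: G9.
Round 4: rule 13 [T :- G9.]. New: T.
Round 5: rule 12 [B :- T.]; rule 15 [K3 :- W9, T.]. New: B, K3.
Round 6: rule 1 [L2 :- B.]; rule 11 [R :- A3, K3.]. New: L2, R.
Round 7: rule 2 [C :- L2.]. New: C.
Closure: {A3, B, C, D, E8, F2, G9, J2, K3, L2, Q2, R, T, U6, W9} — 15 facts.

15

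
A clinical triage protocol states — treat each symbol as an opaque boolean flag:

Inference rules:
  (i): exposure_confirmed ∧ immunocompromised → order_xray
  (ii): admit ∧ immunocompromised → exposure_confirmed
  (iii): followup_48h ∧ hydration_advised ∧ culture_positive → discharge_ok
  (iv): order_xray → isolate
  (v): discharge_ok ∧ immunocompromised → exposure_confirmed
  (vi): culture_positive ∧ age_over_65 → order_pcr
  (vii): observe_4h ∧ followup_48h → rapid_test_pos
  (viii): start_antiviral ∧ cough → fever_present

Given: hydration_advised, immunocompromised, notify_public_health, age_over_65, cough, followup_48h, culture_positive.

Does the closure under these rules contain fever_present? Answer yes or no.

[1] (iii) [followup_48h ∧ hydration_advised ∧ culture_positive → discharge_ok]; (vi) [culture_positive ∧ age_over_65 → order_pcr]. ⇒ new: discharge_ok, order_pcr.
[2] (v) [discharge_ok ∧ immunocompromised → exposure_confirmed]. ⇒ new: exposure_confirmed.
[3] (i) [exposure_confirmed ∧ immunocompromised → order_xray]. ⇒ new: order_xray.
[4] (iv) [order_xray → isolate]. ⇒ new: isolate.
Fixed point reached. fever_present is concluded only by (viii); (viii) needs start_antiviral (never derived).

no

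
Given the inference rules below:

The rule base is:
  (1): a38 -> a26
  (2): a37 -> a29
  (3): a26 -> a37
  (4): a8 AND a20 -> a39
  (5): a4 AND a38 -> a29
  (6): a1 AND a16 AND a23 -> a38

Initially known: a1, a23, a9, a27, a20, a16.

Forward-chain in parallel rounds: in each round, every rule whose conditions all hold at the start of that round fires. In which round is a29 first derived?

4

Round 1 fires (6), giving a38.
Round 2 fires (1), giving a26.
Round 3 fires (3), giving a37.
Round 4 fires (2), giving a29.
a29 first appears in round 4.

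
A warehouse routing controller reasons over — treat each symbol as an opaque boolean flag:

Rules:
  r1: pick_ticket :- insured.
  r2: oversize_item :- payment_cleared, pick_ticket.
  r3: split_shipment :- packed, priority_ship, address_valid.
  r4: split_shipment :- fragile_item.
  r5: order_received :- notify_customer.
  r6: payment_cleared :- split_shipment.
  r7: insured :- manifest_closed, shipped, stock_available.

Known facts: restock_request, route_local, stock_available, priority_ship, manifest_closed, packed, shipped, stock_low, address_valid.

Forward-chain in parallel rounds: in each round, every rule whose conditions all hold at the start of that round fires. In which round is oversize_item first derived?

Round 1: r3 [split_shipment :- packed, priority_ship, address_valid.]; r7 [insured :- manifest_closed, shipped, stock_available.]. New: split_shipment, insured.
Round 2: r1 [pick_ticket :- insured.]; r6 [payment_cleared :- split_shipment.]. New: pick_ticket, payment_cleared.
Round 3: r2 [oversize_item :- payment_cleared, pick_ticket.]. New: oversize_item.
oversize_item first appears in round 3.

3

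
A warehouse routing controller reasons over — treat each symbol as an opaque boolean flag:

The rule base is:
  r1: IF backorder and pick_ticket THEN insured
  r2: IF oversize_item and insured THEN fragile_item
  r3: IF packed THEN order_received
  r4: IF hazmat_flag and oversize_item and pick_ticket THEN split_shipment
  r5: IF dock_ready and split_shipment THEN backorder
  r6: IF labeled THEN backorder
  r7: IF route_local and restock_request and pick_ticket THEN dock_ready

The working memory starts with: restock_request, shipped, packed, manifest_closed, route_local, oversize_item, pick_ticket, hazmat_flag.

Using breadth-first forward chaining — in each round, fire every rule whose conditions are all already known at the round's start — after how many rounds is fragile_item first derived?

Round 1 — r3, r4, r7, derive order_received, split_shipment, dock_ready.
Round 2 — r5, derive backorder.
Round 3 — r1, derive insured.
Round 4 — r2, derive fragile_item.
fragile_item first appears in round 4.

4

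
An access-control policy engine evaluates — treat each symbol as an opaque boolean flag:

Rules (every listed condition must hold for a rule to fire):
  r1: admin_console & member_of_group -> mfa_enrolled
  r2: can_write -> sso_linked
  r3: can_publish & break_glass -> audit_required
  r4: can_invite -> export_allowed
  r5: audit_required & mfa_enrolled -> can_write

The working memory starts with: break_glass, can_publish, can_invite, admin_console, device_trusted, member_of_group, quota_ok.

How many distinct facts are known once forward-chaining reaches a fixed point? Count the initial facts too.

12

[1] r1 [admin_console & member_of_group -> mfa_enrolled]; r3 [can_publish & break_glass -> audit_required]; r4 [can_invite -> export_allowed]. ⇒ new: mfa_enrolled, audit_required, export_allowed.
[2] r5 [audit_required & mfa_enrolled -> can_write]. ⇒ new: can_write.
[3] r2 [can_write -> sso_linked]. ⇒ new: sso_linked.
Closure: {admin_console, audit_required, break_glass, can_invite, can_publish, can_write, device_trusted, export_allowed, member_of_group, mfa_enrolled, quota_ok, sso_linked} — 12 facts.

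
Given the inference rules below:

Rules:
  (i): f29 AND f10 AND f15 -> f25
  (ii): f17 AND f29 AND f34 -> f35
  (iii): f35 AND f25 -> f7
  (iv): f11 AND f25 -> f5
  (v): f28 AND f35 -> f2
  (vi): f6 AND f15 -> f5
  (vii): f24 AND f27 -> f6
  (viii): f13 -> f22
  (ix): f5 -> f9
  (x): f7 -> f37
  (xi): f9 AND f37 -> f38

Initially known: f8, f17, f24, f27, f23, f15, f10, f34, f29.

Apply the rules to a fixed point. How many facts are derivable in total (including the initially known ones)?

[1] (i) [f29 AND f10 AND f15 -> f25]; (ii) [f17 AND f29 AND f34 -> f35]; (vii) [f24 AND f27 -> f6]. ⇒ new: f25, f35, f6.
[2] (iii) [f35 AND f25 -> f7]; (vi) [f6 AND f15 -> f5]. ⇒ new: f7, f5.
[3] (ix) [f5 -> f9]; (x) [f7 -> f37]. ⇒ new: f9, f37.
[4] (xi) [f9 AND f37 -> f38]. ⇒ new: f38.
Closure: {f10, f15, f17, f23, f24, f25, f27, f29, f34, f35, f37, f38, f5, f6, f7, f8, f9} — 17 facts.

17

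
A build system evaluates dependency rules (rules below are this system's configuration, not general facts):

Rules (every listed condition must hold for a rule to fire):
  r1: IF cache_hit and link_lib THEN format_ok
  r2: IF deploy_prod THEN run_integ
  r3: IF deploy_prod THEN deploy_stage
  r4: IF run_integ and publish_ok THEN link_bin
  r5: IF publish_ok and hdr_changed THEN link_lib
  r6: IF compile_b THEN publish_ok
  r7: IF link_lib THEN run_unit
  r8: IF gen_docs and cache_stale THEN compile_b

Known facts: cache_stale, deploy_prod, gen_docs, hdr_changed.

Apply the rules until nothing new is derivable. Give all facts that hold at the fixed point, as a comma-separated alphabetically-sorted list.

cache_stale, compile_b, deploy_prod, deploy_stage, gen_docs, hdr_changed, link_bin, link_lib, publish_ok, run_integ, run_unit

Round 1 fires r2, r3, r8, giving run_integ, deploy_stage, compile_b.
Round 2 fires r6, giving publish_ok.
Round 3 fires r4, r5, giving link_bin, link_lib.
Round 4 fires r7, giving run_unit.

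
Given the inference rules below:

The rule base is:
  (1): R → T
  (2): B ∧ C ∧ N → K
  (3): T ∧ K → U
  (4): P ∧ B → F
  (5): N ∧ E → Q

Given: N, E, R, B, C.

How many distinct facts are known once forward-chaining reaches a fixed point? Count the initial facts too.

Round 1 — (1), (2), (5), derive T, K, Q.
Round 2 — (3), derive U.
Closure: {B, C, E, K, N, Q, R, T, U} — 9 facts.

9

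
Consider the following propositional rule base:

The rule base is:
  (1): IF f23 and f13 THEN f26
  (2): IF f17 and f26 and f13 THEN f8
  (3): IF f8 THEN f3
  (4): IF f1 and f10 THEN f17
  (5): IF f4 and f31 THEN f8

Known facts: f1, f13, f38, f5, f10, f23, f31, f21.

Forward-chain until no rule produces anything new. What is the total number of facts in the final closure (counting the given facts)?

Round 1 — (1), (4), derive f26, f17.
Round 2 — (2), derive f8.
Round 3 — (3), derive f3.
Closure: {f1, f10, f13, f17, f21, f23, f26, f3, f31, f38, f5, f8} — 12 facts.

12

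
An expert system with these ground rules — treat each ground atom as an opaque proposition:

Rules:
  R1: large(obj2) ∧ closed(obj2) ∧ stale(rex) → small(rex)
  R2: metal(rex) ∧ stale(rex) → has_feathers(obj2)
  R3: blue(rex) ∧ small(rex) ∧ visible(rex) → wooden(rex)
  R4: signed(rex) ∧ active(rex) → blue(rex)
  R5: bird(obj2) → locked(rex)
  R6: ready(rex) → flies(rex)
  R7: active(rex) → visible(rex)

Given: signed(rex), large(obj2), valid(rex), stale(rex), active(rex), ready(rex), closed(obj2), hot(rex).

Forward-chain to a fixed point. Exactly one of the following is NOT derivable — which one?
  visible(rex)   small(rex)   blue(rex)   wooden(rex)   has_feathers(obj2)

Round 1 — R1, R4, R6, R7, derive small(rex), blue(rex), flies(rex), visible(rex).
Round 2 — R3, derive wooden(rex).
Derived: visible(rex) (round 1), blue(rex) (round 1), wooden(rex) (round 2), small(rex) (round 1). has_feathers(obj2) never appears in any round.

has_feathers(obj2)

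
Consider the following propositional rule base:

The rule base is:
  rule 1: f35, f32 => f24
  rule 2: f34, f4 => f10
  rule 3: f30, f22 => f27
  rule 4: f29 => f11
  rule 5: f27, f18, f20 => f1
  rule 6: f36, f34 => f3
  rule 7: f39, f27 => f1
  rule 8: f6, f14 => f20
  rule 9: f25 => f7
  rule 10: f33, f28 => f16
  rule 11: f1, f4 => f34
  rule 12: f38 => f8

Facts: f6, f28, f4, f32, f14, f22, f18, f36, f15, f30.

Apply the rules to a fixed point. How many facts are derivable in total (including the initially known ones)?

16

Round 1 — rule 3, rule 8, derive f27, f20.
Round 2 — rule 5, derive f1.
Round 3 — rule 11, derive f34.
Round 4 — rule 2, rule 6, derive f10, f3.
Closure: {f1, f10, f14, f15, f18, f20, f22, f27, f28, f3, f30, f32, f34, f36, f4, f6} — 16 facts.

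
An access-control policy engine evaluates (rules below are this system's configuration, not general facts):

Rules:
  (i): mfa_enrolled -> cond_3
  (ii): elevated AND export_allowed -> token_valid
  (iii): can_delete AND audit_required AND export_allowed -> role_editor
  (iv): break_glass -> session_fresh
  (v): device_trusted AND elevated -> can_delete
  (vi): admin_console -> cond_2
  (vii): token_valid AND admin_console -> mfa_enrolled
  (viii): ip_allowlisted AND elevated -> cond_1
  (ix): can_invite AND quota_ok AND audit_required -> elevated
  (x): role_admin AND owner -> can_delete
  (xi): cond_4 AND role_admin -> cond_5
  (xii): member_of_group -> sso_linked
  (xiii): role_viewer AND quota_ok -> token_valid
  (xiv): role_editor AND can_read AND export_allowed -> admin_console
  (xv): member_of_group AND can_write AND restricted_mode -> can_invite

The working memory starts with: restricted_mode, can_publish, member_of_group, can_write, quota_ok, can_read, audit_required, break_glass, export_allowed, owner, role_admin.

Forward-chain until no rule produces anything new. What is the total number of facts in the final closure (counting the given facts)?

Round 1: (iv) [break_glass -> session_fresh]; (x) [role_admin AND owner -> can_delete]; (xii) [member_of_group -> sso_linked]; (xv) [member_of_group AND can_write AND restricted_mode -> can_invite]. Adds session_fresh, can_delete, sso_linked, can_invite.
Round 2: (iii) [can_delete AND audit_required AND export_allowed -> role_editor]; (ix) [can_invite AND quota_ok AND audit_required -> elevated]. Adds role_editor, elevated.
Round 3: (ii) [elevated AND export_allowed -> token_valid]; (xiv) [role_editor AND can_read AND export_allowed -> admin_console]. Adds token_valid, admin_console.
Round 4: (vi) [admin_console -> cond_2]; (vii) [token_valid AND admin_console -> mfa_enrolled]. Adds cond_2, mfa_enrolled.
Round 5: (i) [mfa_enrolled -> cond_3]. Adds cond_3.
Closure: {admin_console, audit_required, break_glass, can_delete, can_invite, can_publish, can_read, can_write, cond_2, cond_3, elevated, export_allowed, member_of_group, mfa_enrolled, owner, quota_ok, restricted_mode, role_admin, role_editor, session_fresh, sso_linked, token_valid} — 22 facts.

22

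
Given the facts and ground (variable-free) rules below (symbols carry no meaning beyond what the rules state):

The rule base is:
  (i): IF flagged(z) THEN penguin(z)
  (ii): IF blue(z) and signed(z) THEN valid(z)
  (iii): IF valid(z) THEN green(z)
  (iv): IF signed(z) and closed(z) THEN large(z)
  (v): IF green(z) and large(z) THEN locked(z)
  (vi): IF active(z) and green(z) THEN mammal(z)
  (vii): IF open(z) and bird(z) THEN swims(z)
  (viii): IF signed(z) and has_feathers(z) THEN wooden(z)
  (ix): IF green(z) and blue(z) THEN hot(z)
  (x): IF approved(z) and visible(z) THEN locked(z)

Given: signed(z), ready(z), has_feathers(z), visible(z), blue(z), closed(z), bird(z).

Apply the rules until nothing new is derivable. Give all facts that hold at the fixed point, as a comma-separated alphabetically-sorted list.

bird(z), blue(z), closed(z), green(z), has_feathers(z), hot(z), large(z), locked(z), ready(z), signed(z), valid(z), visible(z), wooden(z)

[1] (ii) [IF blue(z) and signed(z) THEN valid(z)]; (iv) [IF signed(z) and closed(z) THEN large(z)]; (viii) [IF signed(z) and has_feathers(z) THEN wooden(z)]. ⇒ new: valid(z), large(z), wooden(z).
[2] (iii) [IF valid(z) THEN green(z)]. ⇒ new: green(z).
[3] (v) [IF green(z) and large(z) THEN locked(z)]; (ix) [IF green(z) and blue(z) THEN hot(z)]. ⇒ new: locked(z), hot(z).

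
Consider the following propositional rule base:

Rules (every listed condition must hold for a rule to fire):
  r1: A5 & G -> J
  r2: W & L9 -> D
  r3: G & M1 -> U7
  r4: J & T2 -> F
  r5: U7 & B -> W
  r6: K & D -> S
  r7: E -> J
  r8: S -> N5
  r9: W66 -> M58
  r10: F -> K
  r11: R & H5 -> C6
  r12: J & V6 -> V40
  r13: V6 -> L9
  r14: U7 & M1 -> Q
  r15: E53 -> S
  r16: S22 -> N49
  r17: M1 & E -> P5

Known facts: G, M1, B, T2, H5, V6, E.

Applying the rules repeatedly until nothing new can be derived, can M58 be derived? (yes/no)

Round 1 fires r3, r7, r13, r17, giving U7, J, L9, P5.
Round 2 fires r4, r5, r12, r14, giving F, W, V40, Q.
Round 3 fires r2, r10, giving D, K.
Round 4 fires r6, giving S.
Round 5 fires r8, giving N5.
Fixed point reached. M58 is concluded only by r9; r9 needs W66 (never derived).

no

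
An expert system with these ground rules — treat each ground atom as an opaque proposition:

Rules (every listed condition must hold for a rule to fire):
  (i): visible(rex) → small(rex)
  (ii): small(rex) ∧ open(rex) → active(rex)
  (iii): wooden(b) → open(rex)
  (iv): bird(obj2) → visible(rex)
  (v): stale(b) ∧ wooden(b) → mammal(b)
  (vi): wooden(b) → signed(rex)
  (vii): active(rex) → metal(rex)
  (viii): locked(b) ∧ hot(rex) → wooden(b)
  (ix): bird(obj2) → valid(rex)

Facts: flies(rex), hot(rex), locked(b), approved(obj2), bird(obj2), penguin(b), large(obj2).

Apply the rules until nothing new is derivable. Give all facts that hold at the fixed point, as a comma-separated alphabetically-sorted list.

active(rex), approved(obj2), bird(obj2), flies(rex), hot(rex), large(obj2), locked(b), metal(rex), open(rex), penguin(b), signed(rex), small(rex), valid(rex), visible(rex), wooden(b)

Round 1: (iv) [bird(obj2) → visible(rex)]; (viii) [locked(b) ∧ hot(rex) → wooden(b)]; (ix) [bird(obj2) → valid(rex)]. New: visible(rex), wooden(b), valid(rex).
Round 2: (i) [visible(rex) → small(rex)]; (iii) [wooden(b) → open(rex)]; (vi) [wooden(b) → signed(rex)]. New: small(rex), open(rex), signed(rex).
Round 3: (ii) [small(rex) ∧ open(rex) → active(rex)]. New: active(rex).
Round 4: (vii) [active(rex) → metal(rex)]. New: metal(rex).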